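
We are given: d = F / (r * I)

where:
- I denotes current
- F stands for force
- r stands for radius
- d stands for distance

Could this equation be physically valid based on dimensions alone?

No

I (current) has dimensions [I].
F (force) has dimensions [L M T^-2].
r (radius) has dimensions [L].
d (distance) has dimensions [L].

Left side: [L]
Right side: [I^-1 M T^-2]

The two sides have different dimensions, so the equation is NOT dimensionally consistent.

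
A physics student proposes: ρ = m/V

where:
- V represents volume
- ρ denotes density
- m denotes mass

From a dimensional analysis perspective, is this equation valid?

Yes

V (volume) has dimensions [L^3].
ρ (density) has dimensions [L^-3 M].
m (mass) has dimensions [M].

Left side: [L^-3 M]
Right side: [L^-3 M]

Both sides have the same dimensions, so the equation is dimensionally consistent.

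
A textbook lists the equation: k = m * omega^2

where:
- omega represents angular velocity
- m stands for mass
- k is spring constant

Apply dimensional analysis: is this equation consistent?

Yes

omega (angular velocity) has dimensions [T^-1].
m (mass) has dimensions [M].
k (spring constant) has dimensions [M T^-2].

Left side: [M T^-2]
Right side: [M T^-2]

Both sides have the same dimensions, so the equation is dimensionally consistent.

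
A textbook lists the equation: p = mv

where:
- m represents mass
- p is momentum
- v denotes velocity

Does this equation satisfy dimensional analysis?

Yes

m (mass) has dimensions [M].
p (momentum) has dimensions [L M T^-1].
v (velocity) has dimensions [L T^-1].

Left side: [L M T^-1]
Right side: [L M T^-1]

Both sides have the same dimensions, so the equation is dimensionally consistent.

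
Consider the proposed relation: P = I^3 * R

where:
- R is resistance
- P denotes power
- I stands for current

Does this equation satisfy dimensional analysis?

No

R (resistance) has dimensions [I^-2 L^2 M T^-3].
P (power) has dimensions [L^2 M T^-3].
I (current) has dimensions [I].

Left side: [L^2 M T^-3]
Right side: [I L^2 M T^-3]

The two sides have different dimensions, so the equation is NOT dimensionally consistent.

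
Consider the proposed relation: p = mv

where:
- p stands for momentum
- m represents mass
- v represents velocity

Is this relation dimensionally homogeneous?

Yes

p (momentum) has dimensions [L M T^-1].
m (mass) has dimensions [M].
v (velocity) has dimensions [L T^-1].

Left side: [L M T^-1]
Right side: [L M T^-1]

Both sides have the same dimensions, so the equation is dimensionally consistent.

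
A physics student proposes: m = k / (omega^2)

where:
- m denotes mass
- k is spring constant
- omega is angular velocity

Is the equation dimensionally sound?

Yes

m (mass) has dimensions [M].
k (spring constant) has dimensions [M T^-2].
omega (angular velocity) has dimensions [T^-1].

Left side: [M]
Right side: [M]

Both sides have the same dimensions, so the equation is dimensionally consistent.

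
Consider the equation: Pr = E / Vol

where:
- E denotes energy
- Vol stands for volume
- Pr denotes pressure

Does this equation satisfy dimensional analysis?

Yes

E (energy) has dimensions [L^2 M T^-2].
Vol (volume) has dimensions [L^3].
Pr (pressure) has dimensions [L^-1 M T^-2].

Left side: [L^-1 M T^-2]
Right side: [L^-1 M T^-2]

Both sides have the same dimensions, so the equation is dimensionally consistent.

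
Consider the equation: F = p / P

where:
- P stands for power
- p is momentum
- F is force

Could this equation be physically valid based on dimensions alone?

No

P (power) has dimensions [L^2 M T^-3].
p (momentum) has dimensions [L M T^-1].
F (force) has dimensions [L M T^-2].

Left side: [L M T^-2]
Right side: [L^-1 T^2]

The two sides have different dimensions, so the equation is NOT dimensionally consistent.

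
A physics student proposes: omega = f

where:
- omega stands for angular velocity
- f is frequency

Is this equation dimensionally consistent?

Yes

omega (angular velocity) has dimensions [T^-1].
f (frequency) has dimensions [T^-1].

Left side: [T^-1]
Right side: [T^-1]

Both sides have the same dimensions, so the equation is dimensionally consistent.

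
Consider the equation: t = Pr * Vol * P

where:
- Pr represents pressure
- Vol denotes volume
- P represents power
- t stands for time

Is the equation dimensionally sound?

No

Pr (pressure) has dimensions [L^-1 M T^-2].
Vol (volume) has dimensions [L^3].
P (power) has dimensions [L^2 M T^-3].
t (time) has dimensions [T].

Left side: [T]
Right side: [L^4 M^2 T^-5]

The two sides have different dimensions, so the equation is NOT dimensionally consistent.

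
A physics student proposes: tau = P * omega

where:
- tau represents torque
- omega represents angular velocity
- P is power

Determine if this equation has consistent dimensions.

No

tau (torque) has dimensions [L^2 M T^-2].
omega (angular velocity) has dimensions [T^-1].
P (power) has dimensions [L^2 M T^-3].

Left side: [L^2 M T^-2]
Right side: [L^2 M T^-4]

The two sides have different dimensions, so the equation is NOT dimensionally consistent.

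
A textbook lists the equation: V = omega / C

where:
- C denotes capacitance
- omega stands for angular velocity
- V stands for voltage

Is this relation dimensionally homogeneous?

No

C (capacitance) has dimensions [I^2 L^-2 M^-1 T^4].
omega (angular velocity) has dimensions [T^-1].
V (voltage) has dimensions [I^-1 L^2 M T^-3].

Left side: [I^-1 L^2 M T^-3]
Right side: [I^-2 L^2 M T^-5]

The two sides have different dimensions, so the equation is NOT dimensionally consistent.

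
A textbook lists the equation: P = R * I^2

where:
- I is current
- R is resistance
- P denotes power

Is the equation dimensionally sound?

Yes

I (current) has dimensions [I].
R (resistance) has dimensions [I^-2 L^2 M T^-3].
P (power) has dimensions [L^2 M T^-3].

Left side: [L^2 M T^-3]
Right side: [L^2 M T^-3]

Both sides have the same dimensions, so the equation is dimensionally consistent.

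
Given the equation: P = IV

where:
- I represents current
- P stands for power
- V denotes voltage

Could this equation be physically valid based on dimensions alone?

Yes

I (current) has dimensions [I].
P (power) has dimensions [L^2 M T^-3].
V (voltage) has dimensions [I^-1 L^2 M T^-3].

Left side: [L^2 M T^-3]
Right side: [L^2 M T^-3]

Both sides have the same dimensions, so the equation is dimensionally consistent.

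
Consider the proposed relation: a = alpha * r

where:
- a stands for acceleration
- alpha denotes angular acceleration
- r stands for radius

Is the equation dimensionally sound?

Yes

a (acceleration) has dimensions [L T^-2].
alpha (angular acceleration) has dimensions [T^-2].
r (radius) has dimensions [L].

Left side: [L T^-2]
Right side: [L T^-2]

Both sides have the same dimensions, so the equation is dimensionally consistent.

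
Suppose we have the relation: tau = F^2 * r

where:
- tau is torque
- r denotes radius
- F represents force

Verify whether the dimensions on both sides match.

No

tau (torque) has dimensions [L^2 M T^-2].
r (radius) has dimensions [L].
F (force) has dimensions [L M T^-2].

Left side: [L^2 M T^-2]
Right side: [L^3 M^2 T^-4]

The two sides have different dimensions, so the equation is NOT dimensionally consistent.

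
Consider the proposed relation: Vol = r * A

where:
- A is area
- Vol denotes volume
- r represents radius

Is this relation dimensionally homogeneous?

Yes

A (area) has dimensions [L^2].
Vol (volume) has dimensions [L^3].
r (radius) has dimensions [L].

Left side: [L^3]
Right side: [L^3]

Both sides have the same dimensions, so the equation is dimensionally consistent.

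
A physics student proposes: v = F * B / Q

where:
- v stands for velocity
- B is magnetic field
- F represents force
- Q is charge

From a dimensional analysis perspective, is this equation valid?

No

v (velocity) has dimensions [L T^-1].
B (magnetic field) has dimensions [I^-1 M T^-2].
F (force) has dimensions [L M T^-2].
Q (charge) has dimensions [I T].

Left side: [L T^-1]
Right side: [I^-2 L M^2 T^-5]

The two sides have different dimensions, so the equation is NOT dimensionally consistent.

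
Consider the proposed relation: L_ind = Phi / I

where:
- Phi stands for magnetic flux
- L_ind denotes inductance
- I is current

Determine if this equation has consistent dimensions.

Yes

Phi (magnetic flux) has dimensions [I^-1 L^2 M T^-2].
L_ind (inductance) has dimensions [I^-2 L^2 M T^-2].
I (current) has dimensions [I].

Left side: [I^-2 L^2 M T^-2]
Right side: [I^-2 L^2 M T^-2]

Both sides have the same dimensions, so the equation is dimensionally consistent.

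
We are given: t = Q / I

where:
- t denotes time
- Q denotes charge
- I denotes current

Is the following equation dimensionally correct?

Yes

t (time) has dimensions [T].
Q (charge) has dimensions [I T].
I (current) has dimensions [I].

Left side: [T]
Right side: [T]

Both sides have the same dimensions, so the equation is dimensionally consistent.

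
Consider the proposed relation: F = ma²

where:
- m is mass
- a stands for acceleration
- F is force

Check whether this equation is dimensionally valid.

No

m (mass) has dimensions [M].
a (acceleration) has dimensions [L T^-2].
F (force) has dimensions [L M T^-2].

Left side: [L M T^-2]
Right side: [L^2 M T^-4]

The two sides have different dimensions, so the equation is NOT dimensionally consistent.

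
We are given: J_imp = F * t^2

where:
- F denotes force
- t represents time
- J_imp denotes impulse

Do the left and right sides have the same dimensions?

No

F (force) has dimensions [L M T^-2].
t (time) has dimensions [T].
J_imp (impulse) has dimensions [L M T^-1].

Left side: [L M T^-1]
Right side: [L M]

The two sides have different dimensions, so the equation is NOT dimensionally consistent.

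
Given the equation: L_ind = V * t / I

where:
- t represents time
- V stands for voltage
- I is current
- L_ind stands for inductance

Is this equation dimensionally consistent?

Yes

t (time) has dimensions [T].
V (voltage) has dimensions [I^-1 L^2 M T^-3].
I (current) has dimensions [I].
L_ind (inductance) has dimensions [I^-2 L^2 M T^-2].

Left side: [I^-2 L^2 M T^-2]
Right side: [I^-2 L^2 M T^-2]

Both sides have the same dimensions, so the equation is dimensionally consistent.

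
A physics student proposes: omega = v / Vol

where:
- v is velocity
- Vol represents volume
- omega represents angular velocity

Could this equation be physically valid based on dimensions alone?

No

v (velocity) has dimensions [L T^-1].
Vol (volume) has dimensions [L^3].
omega (angular velocity) has dimensions [T^-1].

Left side: [T^-1]
Right side: [L^-2 T^-1]

The two sides have different dimensions, so the equation is NOT dimensionally consistent.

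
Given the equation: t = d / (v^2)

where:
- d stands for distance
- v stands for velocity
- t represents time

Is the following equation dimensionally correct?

No

d (distance) has dimensions [L].
v (velocity) has dimensions [L T^-1].
t (time) has dimensions [T].

Left side: [T]
Right side: [L^-1 T^2]

The two sides have different dimensions, so the equation is NOT dimensionally consistent.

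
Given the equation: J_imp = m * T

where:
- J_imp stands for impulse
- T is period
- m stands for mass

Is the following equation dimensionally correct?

No

J_imp (impulse) has dimensions [L M T^-1].
T (period) has dimensions [T].
m (mass) has dimensions [M].

Left side: [L M T^-1]
Right side: [M T]

The two sides have different dimensions, so the equation is NOT dimensionally consistent.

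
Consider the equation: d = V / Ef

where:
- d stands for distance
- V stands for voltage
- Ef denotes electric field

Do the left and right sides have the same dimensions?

Yes

d (distance) has dimensions [L].
V (voltage) has dimensions [I^-1 L^2 M T^-3].
Ef (electric field) has dimensions [I^-1 L M T^-3].

Left side: [L]
Right side: [L]

Both sides have the same dimensions, so the equation is dimensionally consistent.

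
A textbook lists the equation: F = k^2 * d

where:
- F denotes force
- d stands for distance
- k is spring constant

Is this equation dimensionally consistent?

No

F (force) has dimensions [L M T^-2].
d (distance) has dimensions [L].
k (spring constant) has dimensions [M T^-2].

Left side: [L M T^-2]
Right side: [L M^2 T^-4]

The two sides have different dimensions, so the equation is NOT dimensionally consistent.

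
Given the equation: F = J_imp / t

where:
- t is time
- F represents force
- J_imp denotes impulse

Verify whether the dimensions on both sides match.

Yes

t (time) has dimensions [T].
F (force) has dimensions [L M T^-2].
J_imp (impulse) has dimensions [L M T^-1].

Left side: [L M T^-2]
Right side: [L M T^-2]

Both sides have the same dimensions, so the equation is dimensionally consistent.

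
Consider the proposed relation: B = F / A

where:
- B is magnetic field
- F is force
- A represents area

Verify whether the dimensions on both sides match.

No

B (magnetic field) has dimensions [I^-1 M T^-2].
F (force) has dimensions [L M T^-2].
A (area) has dimensions [L^2].

Left side: [I^-1 M T^-2]
Right side: [L^-1 M T^-2]

The two sides have different dimensions, so the equation is NOT dimensionally consistent.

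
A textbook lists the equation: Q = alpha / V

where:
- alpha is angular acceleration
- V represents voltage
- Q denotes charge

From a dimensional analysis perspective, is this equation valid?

No

alpha (angular acceleration) has dimensions [T^-2].
V (voltage) has dimensions [I^-1 L^2 M T^-3].
Q (charge) has dimensions [I T].

Left side: [I T]
Right side: [I L^-2 M^-1 T]

The two sides have different dimensions, so the equation is NOT dimensionally consistent.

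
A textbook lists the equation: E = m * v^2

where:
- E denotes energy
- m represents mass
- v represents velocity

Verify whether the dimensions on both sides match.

Yes

E (energy) has dimensions [L^2 M T^-2].
m (mass) has dimensions [M].
v (velocity) has dimensions [L T^-1].

Left side: [L^2 M T^-2]
Right side: [L^2 M T^-2]

Both sides have the same dimensions, so the equation is dimensionally consistent.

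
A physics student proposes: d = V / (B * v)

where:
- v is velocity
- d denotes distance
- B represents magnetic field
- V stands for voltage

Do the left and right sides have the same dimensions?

Yes

v (velocity) has dimensions [L T^-1].
d (distance) has dimensions [L].
B (magnetic field) has dimensions [I^-1 M T^-2].
V (voltage) has dimensions [I^-1 L^2 M T^-3].

Left side: [L]
Right side: [L]

Both sides have the same dimensions, so the equation is dimensionally consistent.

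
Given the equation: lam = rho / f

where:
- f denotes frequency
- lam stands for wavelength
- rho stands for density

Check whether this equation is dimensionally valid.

No

f (frequency) has dimensions [T^-1].
lam (wavelength) has dimensions [L].
rho (density) has dimensions [L^-3 M].

Left side: [L]
Right side: [L^-3 M T]

The two sides have different dimensions, so the equation is NOT dimensionally consistent.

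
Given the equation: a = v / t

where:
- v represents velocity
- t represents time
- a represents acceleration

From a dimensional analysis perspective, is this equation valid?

Yes

v (velocity) has dimensions [L T^-1].
t (time) has dimensions [T].
a (acceleration) has dimensions [L T^-2].

Left side: [L T^-2]
Right side: [L T^-2]

Both sides have the same dimensions, so the equation is dimensionally consistent.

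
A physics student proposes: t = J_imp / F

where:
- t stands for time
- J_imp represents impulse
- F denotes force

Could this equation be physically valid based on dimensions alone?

Yes

t (time) has dimensions [T].
J_imp (impulse) has dimensions [L M T^-1].
F (force) has dimensions [L M T^-2].

Left side: [T]
Right side: [T]

Both sides have the same dimensions, so the equation is dimensionally consistent.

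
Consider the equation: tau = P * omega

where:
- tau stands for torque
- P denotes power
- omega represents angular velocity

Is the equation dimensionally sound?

No

tau (torque) has dimensions [L^2 M T^-2].
P (power) has dimensions [L^2 M T^-3].
omega (angular velocity) has dimensions [T^-1].

Left side: [L^2 M T^-2]
Right side: [L^2 M T^-4]

The two sides have different dimensions, so the equation is NOT dimensionally consistent.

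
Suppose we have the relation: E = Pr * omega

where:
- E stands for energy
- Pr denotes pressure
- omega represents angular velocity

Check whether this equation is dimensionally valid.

No

E (energy) has dimensions [L^2 M T^-2].
Pr (pressure) has dimensions [L^-1 M T^-2].
omega (angular velocity) has dimensions [T^-1].

Left side: [L^2 M T^-2]
Right side: [L^-1 M T^-3]

The two sides have different dimensions, so the equation is NOT dimensionally consistent.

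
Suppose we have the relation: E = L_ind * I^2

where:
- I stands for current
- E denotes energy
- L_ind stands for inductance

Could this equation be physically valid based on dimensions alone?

Yes

I (current) has dimensions [I].
E (energy) has dimensions [L^2 M T^-2].
L_ind (inductance) has dimensions [I^-2 L^2 M T^-2].

Left side: [L^2 M T^-2]
Right side: [L^2 M T^-2]

Both sides have the same dimensions, so the equation is dimensionally consistent.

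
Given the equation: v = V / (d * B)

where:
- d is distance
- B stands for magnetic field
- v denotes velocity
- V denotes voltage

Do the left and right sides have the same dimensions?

Yes

d (distance) has dimensions [L].
B (magnetic field) has dimensions [I^-1 M T^-2].
v (velocity) has dimensions [L T^-1].
V (voltage) has dimensions [I^-1 L^2 M T^-3].

Left side: [L T^-1]
Right side: [L T^-1]

Both sides have the same dimensions, so the equation is dimensionally consistent.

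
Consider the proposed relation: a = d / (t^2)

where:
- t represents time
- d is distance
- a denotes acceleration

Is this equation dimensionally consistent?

Yes

t (time) has dimensions [T].
d (distance) has dimensions [L].
a (acceleration) has dimensions [L T^-2].

Left side: [L T^-2]
Right side: [L T^-2]

Both sides have the same dimensions, so the equation is dimensionally consistent.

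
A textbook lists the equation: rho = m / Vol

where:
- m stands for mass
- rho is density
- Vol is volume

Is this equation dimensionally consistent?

Yes

m (mass) has dimensions [M].
rho (density) has dimensions [L^-3 M].
Vol (volume) has dimensions [L^3].

Left side: [L^-3 M]
Right side: [L^-3 M]

Both sides have the same dimensions, so the equation is dimensionally consistent.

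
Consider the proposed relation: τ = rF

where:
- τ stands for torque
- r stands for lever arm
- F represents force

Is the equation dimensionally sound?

Yes

τ (torque) has dimensions [L^2 M T^-2].
r (lever arm) has dimensions [L].
F (force) has dimensions [L M T^-2].

Left side: [L^2 M T^-2]
Right side: [L^2 M T^-2]

Both sides have the same dimensions, so the equation is dimensionally consistent.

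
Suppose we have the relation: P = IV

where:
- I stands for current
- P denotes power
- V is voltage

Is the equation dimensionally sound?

Yes

I (current) has dimensions [I].
P (power) has dimensions [L^2 M T^-3].
V (voltage) has dimensions [I^-1 L^2 M T^-3].

Left side: [L^2 M T^-3]
Right side: [L^2 M T^-3]

Both sides have the same dimensions, so the equation is dimensionally consistent.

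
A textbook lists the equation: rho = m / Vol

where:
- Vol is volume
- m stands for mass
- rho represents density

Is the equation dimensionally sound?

Yes

Vol (volume) has dimensions [L^3].
m (mass) has dimensions [M].
rho (density) has dimensions [L^-3 M].

Left side: [L^-3 M]
Right side: [L^-3 M]

Both sides have the same dimensions, so the equation is dimensionally consistent.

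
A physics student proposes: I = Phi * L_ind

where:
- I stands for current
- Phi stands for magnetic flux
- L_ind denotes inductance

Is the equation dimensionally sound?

No

I (current) has dimensions [I].
Phi (magnetic flux) has dimensions [I^-1 L^2 M T^-2].
L_ind (inductance) has dimensions [I^-2 L^2 M T^-2].

Left side: [I]
Right side: [I^-3 L^4 M^2 T^-4]

The two sides have different dimensions, so the equation is NOT dimensionally consistent.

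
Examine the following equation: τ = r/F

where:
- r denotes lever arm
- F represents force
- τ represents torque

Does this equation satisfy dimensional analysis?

No

r (lever arm) has dimensions [L].
F (force) has dimensions [L M T^-2].
τ (torque) has dimensions [L^2 M T^-2].

Left side: [L^2 M T^-2]
Right side: [M^-1 T^2]

The two sides have different dimensions, so the equation is NOT dimensionally consistent.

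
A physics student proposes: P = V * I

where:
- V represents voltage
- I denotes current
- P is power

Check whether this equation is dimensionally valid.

Yes

V (voltage) has dimensions [I^-1 L^2 M T^-3].
I (current) has dimensions [I].
P (power) has dimensions [L^2 M T^-3].

Left side: [L^2 M T^-3]
Right side: [L^2 M T^-3]

Both sides have the same dimensions, so the equation is dimensionally consistent.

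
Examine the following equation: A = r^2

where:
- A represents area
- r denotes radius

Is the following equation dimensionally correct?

Yes

A (area) has dimensions [L^2].
r (radius) has dimensions [L].

Left side: [L^2]
Right side: [L^2]

Both sides have the same dimensions, so the equation is dimensionally consistent.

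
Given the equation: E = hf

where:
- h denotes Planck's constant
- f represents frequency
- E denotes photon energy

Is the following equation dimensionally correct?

Yes

h (Planck's constant) has dimensions [L^2 M T^-1].
f (frequency) has dimensions [T^-1].
E (photon energy) has dimensions [L^2 M T^-2].

Left side: [L^2 M T^-2]
Right side: [L^2 M T^-2]

Both sides have the same dimensions, so the equation is dimensionally consistent.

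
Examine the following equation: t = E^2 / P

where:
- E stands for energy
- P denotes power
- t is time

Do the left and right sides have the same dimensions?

No

E (energy) has dimensions [L^2 M T^-2].
P (power) has dimensions [L^2 M T^-3].
t (time) has dimensions [T].

Left side: [T]
Right side: [L^2 M T^-1]

The two sides have different dimensions, so the equation is NOT dimensionally consistent.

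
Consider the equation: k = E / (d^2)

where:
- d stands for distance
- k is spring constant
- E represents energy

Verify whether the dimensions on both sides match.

Yes

d (distance) has dimensions [L].
k (spring constant) has dimensions [M T^-2].
E (energy) has dimensions [L^2 M T^-2].

Left side: [M T^-2]
Right side: [M T^-2]

Both sides have the same dimensions, so the equation is dimensionally consistent.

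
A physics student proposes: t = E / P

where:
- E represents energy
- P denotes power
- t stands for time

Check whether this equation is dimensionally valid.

Yes

E (energy) has dimensions [L^2 M T^-2].
P (power) has dimensions [L^2 M T^-3].
t (time) has dimensions [T].

Left side: [T]
Right side: [T]

Both sides have the same dimensions, so the equation is dimensionally consistent.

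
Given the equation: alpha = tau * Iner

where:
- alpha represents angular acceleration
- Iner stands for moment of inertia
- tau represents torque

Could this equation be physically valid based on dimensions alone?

No

alpha (angular acceleration) has dimensions [T^-2].
Iner (moment of inertia) has dimensions [L^2 M].
tau (torque) has dimensions [L^2 M T^-2].

Left side: [T^-2]
Right side: [L^4 M^2 T^-2]

The two sides have different dimensions, so the equation is NOT dimensionally consistent.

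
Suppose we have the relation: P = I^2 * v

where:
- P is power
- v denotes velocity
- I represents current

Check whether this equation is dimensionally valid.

No

P (power) has dimensions [L^2 M T^-3].
v (velocity) has dimensions [L T^-1].
I (current) has dimensions [I].

Left side: [L^2 M T^-3]
Right side: [I^2 L T^-1]

The two sides have different dimensions, so the equation is NOT dimensionally consistent.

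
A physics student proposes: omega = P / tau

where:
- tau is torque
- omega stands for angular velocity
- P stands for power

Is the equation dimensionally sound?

Yes

tau (torque) has dimensions [L^2 M T^-2].
omega (angular velocity) has dimensions [T^-1].
P (power) has dimensions [L^2 M T^-3].

Left side: [T^-1]
Right side: [T^-1]

Both sides have the same dimensions, so the equation is dimensionally consistent.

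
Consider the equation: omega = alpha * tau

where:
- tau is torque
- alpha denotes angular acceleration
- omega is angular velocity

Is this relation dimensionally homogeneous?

No

tau (torque) has dimensions [L^2 M T^-2].
alpha (angular acceleration) has dimensions [T^-2].
omega (angular velocity) has dimensions [T^-1].

Left side: [T^-1]
Right side: [L^2 M T^-4]

The two sides have different dimensions, so the equation is NOT dimensionally consistent.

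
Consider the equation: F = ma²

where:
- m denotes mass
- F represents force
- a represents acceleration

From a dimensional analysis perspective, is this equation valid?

No

m (mass) has dimensions [M].
F (force) has dimensions [L M T^-2].
a (acceleration) has dimensions [L T^-2].

Left side: [L M T^-2]
Right side: [L^2 M T^-4]

The two sides have different dimensions, so the equation is NOT dimensionally consistent.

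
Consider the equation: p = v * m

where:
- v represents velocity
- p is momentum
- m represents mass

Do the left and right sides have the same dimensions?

Yes

v (velocity) has dimensions [L T^-1].
p (momentum) has dimensions [L M T^-1].
m (mass) has dimensions [M].

Left side: [L M T^-1]
Right side: [L M T^-1]

Both sides have the same dimensions, so the equation is dimensionally consistent.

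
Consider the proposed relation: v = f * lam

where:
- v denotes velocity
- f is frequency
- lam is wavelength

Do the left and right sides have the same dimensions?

Yes

v (velocity) has dimensions [L T^-1].
f (frequency) has dimensions [T^-1].
lam (wavelength) has dimensions [L].

Left side: [L T^-1]
Right side: [L T^-1]

Both sides have the same dimensions, so the equation is dimensionally consistent.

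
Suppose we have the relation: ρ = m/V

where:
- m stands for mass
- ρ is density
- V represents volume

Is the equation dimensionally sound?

Yes

m (mass) has dimensions [M].
ρ (density) has dimensions [L^-3 M].
V (volume) has dimensions [L^3].

Left side: [L^-3 M]
Right side: [L^-3 M]

Both sides have the same dimensions, so the equation is dimensionally consistent.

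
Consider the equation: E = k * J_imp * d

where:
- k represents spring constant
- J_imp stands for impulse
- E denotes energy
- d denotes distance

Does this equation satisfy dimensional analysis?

No

k (spring constant) has dimensions [M T^-2].
J_imp (impulse) has dimensions [L M T^-1].
E (energy) has dimensions [L^2 M T^-2].
d (distance) has dimensions [L].

Left side: [L^2 M T^-2]
Right side: [L^2 M^2 T^-3]

The two sides have different dimensions, so the equation is NOT dimensionally consistent.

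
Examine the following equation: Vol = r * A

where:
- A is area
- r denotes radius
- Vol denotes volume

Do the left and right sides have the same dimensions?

Yes

A (area) has dimensions [L^2].
r (radius) has dimensions [L].
Vol (volume) has dimensions [L^3].

Left side: [L^3]
Right side: [L^3]

Both sides have the same dimensions, so the equation is dimensionally consistent.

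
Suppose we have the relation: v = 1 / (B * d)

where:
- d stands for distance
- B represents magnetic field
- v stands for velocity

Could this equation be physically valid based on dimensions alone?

No

d (distance) has dimensions [L].
B (magnetic field) has dimensions [I^-1 M T^-2].
v (velocity) has dimensions [L T^-1].

Left side: [L T^-1]
Right side: [I L^-1 M^-1 T^2]

The two sides have different dimensions, so the equation is NOT dimensionally consistent.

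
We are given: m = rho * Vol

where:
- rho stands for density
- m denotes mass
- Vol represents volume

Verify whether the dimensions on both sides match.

Yes

rho (density) has dimensions [L^-3 M].
m (mass) has dimensions [M].
Vol (volume) has dimensions [L^3].

Left side: [M]
Right side: [M]

Both sides have the same dimensions, so the equation is dimensionally consistent.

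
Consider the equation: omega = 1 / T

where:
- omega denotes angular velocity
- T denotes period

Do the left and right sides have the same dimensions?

Yes

omega (angular velocity) has dimensions [T^-1].
T (period) has dimensions [T].

Left side: [T^-1]
Right side: [T^-1]

Both sides have the same dimensions, so the equation is dimensionally consistent.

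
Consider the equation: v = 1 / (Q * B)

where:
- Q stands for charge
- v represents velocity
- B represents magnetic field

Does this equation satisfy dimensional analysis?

No

Q (charge) has dimensions [I T].
v (velocity) has dimensions [L T^-1].
B (magnetic field) has dimensions [I^-1 M T^-2].

Left side: [L T^-1]
Right side: [M^-1 T]

The two sides have different dimensions, so the equation is NOT dimensionally consistent.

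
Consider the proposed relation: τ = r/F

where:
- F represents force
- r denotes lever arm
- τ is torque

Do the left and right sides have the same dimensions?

No

F (force) has dimensions [L M T^-2].
r (lever arm) has dimensions [L].
τ (torque) has dimensions [L^2 M T^-2].

Left side: [L^2 M T^-2]
Right side: [M^-1 T^2]

The two sides have different dimensions, so the equation is NOT dimensionally consistent.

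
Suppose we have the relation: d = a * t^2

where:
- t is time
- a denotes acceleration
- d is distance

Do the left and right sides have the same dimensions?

Yes

t (time) has dimensions [T].
a (acceleration) has dimensions [L T^-2].
d (distance) has dimensions [L].

Left side: [L]
Right side: [L]

Both sides have the same dimensions, so the equation is dimensionally consistent.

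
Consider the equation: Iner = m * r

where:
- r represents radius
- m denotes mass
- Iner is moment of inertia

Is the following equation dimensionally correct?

No

r (radius) has dimensions [L].
m (mass) has dimensions [M].
Iner (moment of inertia) has dimensions [L^2 M].

Left side: [L^2 M]
Right side: [L M]

The two sides have different dimensions, so the equation is NOT dimensionally consistent.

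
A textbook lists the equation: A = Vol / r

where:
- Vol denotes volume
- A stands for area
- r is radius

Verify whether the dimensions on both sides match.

Yes

Vol (volume) has dimensions [L^3].
A (area) has dimensions [L^2].
r (radius) has dimensions [L].

Left side: [L^2]
Right side: [L^2]

Both sides have the same dimensions, so the equation is dimensionally consistent.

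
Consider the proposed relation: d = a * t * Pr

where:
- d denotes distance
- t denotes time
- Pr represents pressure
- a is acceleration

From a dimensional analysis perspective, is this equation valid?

No

d (distance) has dimensions [L].
t (time) has dimensions [T].
Pr (pressure) has dimensions [L^-1 M T^-2].
a (acceleration) has dimensions [L T^-2].

Left side: [L]
Right side: [M T^-3]

The two sides have different dimensions, so the equation is NOT dimensionally consistent.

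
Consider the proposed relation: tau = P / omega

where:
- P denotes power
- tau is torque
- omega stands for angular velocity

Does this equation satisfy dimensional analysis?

Yes

P (power) has dimensions [L^2 M T^-3].
tau (torque) has dimensions [L^2 M T^-2].
omega (angular velocity) has dimensions [T^-1].

Left side: [L^2 M T^-2]
Right side: [L^2 M T^-2]

Both sides have the same dimensions, so the equation is dimensionally consistent.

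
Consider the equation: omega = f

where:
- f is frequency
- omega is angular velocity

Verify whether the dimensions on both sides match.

Yes

f (frequency) has dimensions [T^-1].
omega (angular velocity) has dimensions [T^-1].

Left side: [T^-1]
Right side: [T^-1]

Both sides have the same dimensions, so the equation is dimensionally consistent.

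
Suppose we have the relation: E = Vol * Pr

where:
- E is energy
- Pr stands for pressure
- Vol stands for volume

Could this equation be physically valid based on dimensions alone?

Yes

E (energy) has dimensions [L^2 M T^-2].
Pr (pressure) has dimensions [L^-1 M T^-2].
Vol (volume) has dimensions [L^3].

Left side: [L^2 M T^-2]
Right side: [L^2 M T^-2]

Both sides have the same dimensions, so the equation is dimensionally consistent.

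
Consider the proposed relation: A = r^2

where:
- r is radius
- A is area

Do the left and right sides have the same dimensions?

Yes

r (radius) has dimensions [L].
A (area) has dimensions [L^2].

Left side: [L^2]
Right side: [L^2]

Both sides have the same dimensions, so the equation is dimensionally consistent.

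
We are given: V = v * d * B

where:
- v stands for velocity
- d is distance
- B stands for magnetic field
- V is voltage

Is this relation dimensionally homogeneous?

Yes

v (velocity) has dimensions [L T^-1].
d (distance) has dimensions [L].
B (magnetic field) has dimensions [I^-1 M T^-2].
V (voltage) has dimensions [I^-1 L^2 M T^-3].

Left side: [I^-1 L^2 M T^-3]
Right side: [I^-1 L^2 M T^-3]

Both sides have the same dimensions, so the equation is dimensionally consistent.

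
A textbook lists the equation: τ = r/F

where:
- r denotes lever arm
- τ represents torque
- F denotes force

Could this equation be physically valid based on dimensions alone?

No

r (lever arm) has dimensions [L].
τ (torque) has dimensions [L^2 M T^-2].
F (force) has dimensions [L M T^-2].

Left side: [L^2 M T^-2]
Right side: [M^-1 T^2]

The two sides have different dimensions, so the equation is NOT dimensionally consistent.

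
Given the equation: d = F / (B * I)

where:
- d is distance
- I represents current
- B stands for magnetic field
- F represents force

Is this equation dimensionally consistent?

Yes

d (distance) has dimensions [L].
I (current) has dimensions [I].
B (magnetic field) has dimensions [I^-1 M T^-2].
F (force) has dimensions [L M T^-2].

Left side: [L]
Right side: [L]

Both sides have the same dimensions, so the equation is dimensionally consistent.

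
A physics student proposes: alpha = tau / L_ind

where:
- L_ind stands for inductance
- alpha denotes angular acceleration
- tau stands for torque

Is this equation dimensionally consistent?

No

L_ind (inductance) has dimensions [I^-2 L^2 M T^-2].
alpha (angular acceleration) has dimensions [T^-2].
tau (torque) has dimensions [L^2 M T^-2].

Left side: [T^-2]
Right side: [I^2]

The two sides have different dimensions, so the equation is NOT dimensionally consistent.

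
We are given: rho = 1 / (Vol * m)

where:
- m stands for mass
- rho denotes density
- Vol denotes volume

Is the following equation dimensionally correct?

No

m (mass) has dimensions [M].
rho (density) has dimensions [L^-3 M].
Vol (volume) has dimensions [L^3].

Left side: [L^-3 M]
Right side: [L^-3 M^-1]

The two sides have different dimensions, so the equation is NOT dimensionally consistent.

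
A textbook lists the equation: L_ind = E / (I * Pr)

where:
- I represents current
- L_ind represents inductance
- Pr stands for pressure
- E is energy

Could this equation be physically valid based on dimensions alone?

No

I (current) has dimensions [I].
L_ind (inductance) has dimensions [I^-2 L^2 M T^-2].
Pr (pressure) has dimensions [L^-1 M T^-2].
E (energy) has dimensions [L^2 M T^-2].

Left side: [I^-2 L^2 M T^-2]
Right side: [I^-1 L^3]

The two sides have different dimensions, so the equation is NOT dimensionally consistent.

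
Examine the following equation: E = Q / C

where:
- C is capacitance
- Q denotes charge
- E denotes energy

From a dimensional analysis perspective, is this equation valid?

No

C (capacitance) has dimensions [I^2 L^-2 M^-1 T^4].
Q (charge) has dimensions [I T].
E (energy) has dimensions [L^2 M T^-2].

Left side: [L^2 M T^-2]
Right side: [I^-1 L^2 M T^-3]

The two sides have different dimensions, so the equation is NOT dimensionally consistent.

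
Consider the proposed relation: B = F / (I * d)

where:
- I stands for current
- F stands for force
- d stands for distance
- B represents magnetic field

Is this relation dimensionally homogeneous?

Yes

I (current) has dimensions [I].
F (force) has dimensions [L M T^-2].
d (distance) has dimensions [L].
B (magnetic field) has dimensions [I^-1 M T^-2].

Left side: [I^-1 M T^-2]
Right side: [I^-1 M T^-2]

Both sides have the same dimensions, so the equation is dimensionally consistent.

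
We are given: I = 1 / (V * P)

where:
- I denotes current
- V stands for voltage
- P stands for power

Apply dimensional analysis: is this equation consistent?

No

I (current) has dimensions [I].
V (voltage) has dimensions [I^-1 L^2 M T^-3].
P (power) has dimensions [L^2 M T^-3].

Left side: [I]
Right side: [I L^-4 M^-2 T^6]

The two sides have different dimensions, so the equation is NOT dimensionally consistent.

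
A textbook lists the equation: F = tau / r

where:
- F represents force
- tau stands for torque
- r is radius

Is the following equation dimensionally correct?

Yes

F (force) has dimensions [L M T^-2].
tau (torque) has dimensions [L^2 M T^-2].
r (radius) has dimensions [L].

Left side: [L M T^-2]
Right side: [L M T^-2]

Both sides have the same dimensions, so the equation is dimensionally consistent.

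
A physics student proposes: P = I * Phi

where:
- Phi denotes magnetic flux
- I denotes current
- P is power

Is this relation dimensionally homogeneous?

No

Phi (magnetic flux) has dimensions [I^-1 L^2 M T^-2].
I (current) has dimensions [I].
P (power) has dimensions [L^2 M T^-3].

Left side: [L^2 M T^-3]
Right side: [L^2 M T^-2]

The two sides have different dimensions, so the equation is NOT dimensionally consistent.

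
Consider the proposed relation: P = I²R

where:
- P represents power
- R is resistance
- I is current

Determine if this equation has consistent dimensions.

Yes

P (power) has dimensions [L^2 M T^-3].
R (resistance) has dimensions [I^-2 L^2 M T^-3].
I (current) has dimensions [I].

Left side: [L^2 M T^-3]
Right side: [L^2 M T^-3]

Both sides have the same dimensions, so the equation is dimensionally consistent.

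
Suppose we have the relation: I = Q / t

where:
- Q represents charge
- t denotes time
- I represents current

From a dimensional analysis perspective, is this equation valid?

Yes

Q (charge) has dimensions [I T].
t (time) has dimensions [T].
I (current) has dimensions [I].

Left side: [I]
Right side: [I]

Both sides have the same dimensions, so the equation is dimensionally consistent.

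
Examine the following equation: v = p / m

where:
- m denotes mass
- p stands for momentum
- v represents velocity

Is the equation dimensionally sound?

Yes

m (mass) has dimensions [M].
p (momentum) has dimensions [L M T^-1].
v (velocity) has dimensions [L T^-1].

Left side: [L T^-1]
Right side: [L T^-1]

Both sides have the same dimensions, so the equation is dimensionally consistent.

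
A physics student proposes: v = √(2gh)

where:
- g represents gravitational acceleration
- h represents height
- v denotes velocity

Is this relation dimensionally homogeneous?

Yes

g (gravitational acceleration) has dimensions [L T^-2].
h (height) has dimensions [L].
v (velocity) has dimensions [L T^-1].

Left side: [L T^-1]
Right side: [L T^-1]

Both sides have the same dimensions, so the equation is dimensionally consistent.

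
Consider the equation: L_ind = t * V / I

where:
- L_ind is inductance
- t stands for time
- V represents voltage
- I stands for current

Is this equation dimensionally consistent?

Yes

L_ind (inductance) has dimensions [I^-2 L^2 M T^-2].
t (time) has dimensions [T].
V (voltage) has dimensions [I^-1 L^2 M T^-3].
I (current) has dimensions [I].

Left side: [I^-2 L^2 M T^-2]
Right side: [I^-2 L^2 M T^-2]

Both sides have the same dimensions, so the equation is dimensionally consistent.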